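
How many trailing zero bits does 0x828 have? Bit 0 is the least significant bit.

3

0x828 = 100000101000
Trailing zeros: 3, so the lowest set bit is bit 3 (value 8).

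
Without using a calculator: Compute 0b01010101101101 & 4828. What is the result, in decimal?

a = 1010101101101
4828 = 1001011011100
AND → 1000001001100 = 4172

4172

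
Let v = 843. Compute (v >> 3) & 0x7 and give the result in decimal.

1

v = 01101001011
Shift right by 3: 01101001
Mask low 3 bits: 001 = 1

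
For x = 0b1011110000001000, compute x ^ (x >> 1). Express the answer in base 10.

x = 1011110000001000 = 48136
x>>1 = 0101111000000100
XOR  = 1110001000001100 = 57868
(x ^ (x >> 1) gives the standard binary-reflected Gray code of x.)

57868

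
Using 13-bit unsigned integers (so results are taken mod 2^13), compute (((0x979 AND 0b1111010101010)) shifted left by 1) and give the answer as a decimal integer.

0x979 = 0100101111001
0b1111010101010 = 1111010101010
→ AND → 0100000101000 = 2088
→ shifted left by 1 (mod 2^13) → 1000001010000 = 4176

4176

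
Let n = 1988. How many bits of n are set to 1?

1988 = 11111000100
Count the 1s: 1 + 1 + 1 + 1 + 1 + 1 = 6

6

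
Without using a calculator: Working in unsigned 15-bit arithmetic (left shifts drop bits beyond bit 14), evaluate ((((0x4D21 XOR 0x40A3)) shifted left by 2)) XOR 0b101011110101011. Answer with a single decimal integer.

24995

0x4D21 = 100110100100001
0x40A3 = 100000010100011
→ XOR → 000110110000010 = 3458
→ shifted left by 2 (mod 2^15) → 011011000001000 = 13832
0b101011110101011 = 101011110101011
→ XOR → 110000110100011 = 24995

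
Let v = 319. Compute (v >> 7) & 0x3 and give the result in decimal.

v = 00100111111
Shift right by 7: 0010
Mask low 2 bits: 10 = 2

2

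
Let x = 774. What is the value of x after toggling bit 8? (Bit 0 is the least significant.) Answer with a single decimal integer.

x = 1100000110
bit 8 is currently 1; toggle it via x ^ (1 << 8) = x ^ 256
→ 1000000110 = 518

518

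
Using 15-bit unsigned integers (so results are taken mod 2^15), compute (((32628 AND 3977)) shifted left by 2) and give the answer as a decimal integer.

15360

32628 = 111111101110100
3977 = 000111110001001
→ AND → 000111100000000 = 3840
→ shifted left by 2 (mod 2^15) → 011110000000000 = 15360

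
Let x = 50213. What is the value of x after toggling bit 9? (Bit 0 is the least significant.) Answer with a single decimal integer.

50725

x = 1100010000100101
bit 9 is currently 0; toggle it via x ^ (1 << 9) = x ^ 512
→ 1100011000100101 = 50725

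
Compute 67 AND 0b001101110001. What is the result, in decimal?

65

67 = 0001000011
b = 1101110001
AND → 0001000001 = 65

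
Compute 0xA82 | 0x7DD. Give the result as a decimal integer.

4063

0xA82 = 101010000010
0x7DD = 011111011101
 OR → 111111011111 = 4063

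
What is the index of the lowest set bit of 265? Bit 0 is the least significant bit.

0

265 = 100001001
Trailing zeros: 0, so the lowest set bit is bit 0 (value 1).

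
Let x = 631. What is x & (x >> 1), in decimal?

51

x = 1001110111 = 631
x>>1 = 0100111011
AND  = 0000110011 = 51
(x & (x >> 1) has a 1 wherever x has two consecutive 1 bits.)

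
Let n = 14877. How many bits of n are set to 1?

8

14877 = 11101000011101
Count the 1s: 1 + 1 + 1 + 1 + 1 + 1 + 1 + 1 = 8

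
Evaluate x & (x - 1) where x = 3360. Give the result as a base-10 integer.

3328

x = 110100100000 = 3360
x - 1 = 110100011111
AND   = 110100000000 = 3328
(x & (x - 1) clears the lowest set bit of x.)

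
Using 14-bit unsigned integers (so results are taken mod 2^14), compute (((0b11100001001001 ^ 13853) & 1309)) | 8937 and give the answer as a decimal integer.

0b11100001001001 = 11100001001001
13853 = 11011000011101
→ ^ → 00111001010100 = 3668
1309 = 00010100011101
→ & → 00010000010100 = 1044
8937 = 10001011101001
→ | → 10011011111101 = 9981

9981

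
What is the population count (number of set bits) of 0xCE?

0xCE = 11001110
Count the 1s: 1 + 1 + 1 + 1 + 1 = 5

5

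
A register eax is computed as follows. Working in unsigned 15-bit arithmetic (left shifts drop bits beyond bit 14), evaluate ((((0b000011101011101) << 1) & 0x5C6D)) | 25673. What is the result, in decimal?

27753

0b000011101011101 = 000011101011101
→ << 1 (mod 2^15) → 000111010111010 = 3770
0x5C6D = 101110001101101
→ & → 000110000101000 = 3112
25673 = 110010001001001
→ | → 110110001101001 = 27753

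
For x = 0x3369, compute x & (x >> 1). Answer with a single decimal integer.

x = 11001101101001 = 13161
x>>1 = 01100110110100
AND  = 01000100100000 = 4384
(x & (x >> 1) has a 1 wherever x has two consecutive 1 bits.)

4384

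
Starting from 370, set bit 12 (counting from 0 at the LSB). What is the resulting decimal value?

4466

x = 0000101110010
bit 12 is currently 0; set it via x | (1 << 12) = x | 4096
→ 1000101110010 = 4466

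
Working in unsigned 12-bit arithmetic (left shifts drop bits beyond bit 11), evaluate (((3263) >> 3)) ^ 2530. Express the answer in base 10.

2165

3263 = 110010111111
→ >> 3 → 000110010111 = 407
2530 = 100111100010
→ ^ → 100001110101 = 2165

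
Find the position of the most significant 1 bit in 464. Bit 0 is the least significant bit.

464 = 111010000
The topmost 1 is at position 8 (since 2^8 = 256 ≤ 464 < 512).

8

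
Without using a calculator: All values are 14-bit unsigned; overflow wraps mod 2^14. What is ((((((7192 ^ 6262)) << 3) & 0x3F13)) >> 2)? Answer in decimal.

7192 = 01110000011000
6262 = 01100001110110
→ ^ → 00010001101110 = 1134
→ << 3 (mod 2^14) → 10001101110000 = 9072
0x3F13 = 11111100010011
→ & → 10001100010000 = 8976
→ >> 2 → 00100011000100 = 2244

2244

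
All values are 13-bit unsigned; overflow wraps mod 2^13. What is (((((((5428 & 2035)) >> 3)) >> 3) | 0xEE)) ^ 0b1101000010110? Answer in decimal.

6888

5428 = 1010100110100
2035 = 0011111110011
→ & → 0010100110000 = 1328
→ >> 3 → 0000010100110 = 166
→ >> 3 → 0000000010100 = 20
0xEE = 0000011101110
→ | → 0000011111110 = 254
0b1101000010110 = 1101000010110
→ ^ → 1101011101000 = 6888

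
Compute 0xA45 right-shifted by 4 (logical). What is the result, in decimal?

0xA45 = 101001000101
shift right by 4 → 000010100100 = 164
(equivalently, floor(2629 / 16))

164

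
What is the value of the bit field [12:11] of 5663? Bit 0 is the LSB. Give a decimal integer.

v = 01011000011111
Shift right by 11: 010
Mask low 2 bits: 10 = 2

2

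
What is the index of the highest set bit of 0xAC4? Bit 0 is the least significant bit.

0xAC4 = 101011000100
The topmost 1 is at position 11 (since 2^11 = 2048 ≤ 2756 < 4096).

11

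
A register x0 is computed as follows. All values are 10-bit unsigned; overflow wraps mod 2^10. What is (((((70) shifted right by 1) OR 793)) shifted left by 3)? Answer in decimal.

472

70 = 0001000110
→ shifted right by 1 → 0000100011 = 35
793 = 1100011001
→ OR → 1100111011 = 827
→ shifted left by 3 (mod 2^10) → 0111011000 = 472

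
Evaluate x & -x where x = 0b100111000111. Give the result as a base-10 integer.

1

x = 100111000111 = 2503
-x (two's complement) = …011000111001
AND   = 000000000001 = 1
(x & -x isolates the lowest set bit of x.)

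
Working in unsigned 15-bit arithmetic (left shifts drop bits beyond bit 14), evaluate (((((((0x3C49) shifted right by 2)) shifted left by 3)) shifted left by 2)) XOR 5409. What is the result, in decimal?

30561

0x3C49 = 011110001001001
→ shifted right by 2 → 000111100010010 = 3858
→ shifted left by 3 (mod 2^15) → 111100010010000 = 30864
→ shifted left by 2 (mod 2^15) → 110001001000000 = 25152
5409 = 001010100100001
→ XOR → 111011101100001 = 30561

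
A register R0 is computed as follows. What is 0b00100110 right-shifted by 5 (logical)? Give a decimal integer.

x = 100110
shift right by 5 → 000001 = 1
(equivalently, floor(38 / 32))

1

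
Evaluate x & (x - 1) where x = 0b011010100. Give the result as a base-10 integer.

x = 11010100 = 212
x - 1 = 11010011
AND   = 11010000 = 208
(x & (x - 1) clears the lowest set bit of x.)

208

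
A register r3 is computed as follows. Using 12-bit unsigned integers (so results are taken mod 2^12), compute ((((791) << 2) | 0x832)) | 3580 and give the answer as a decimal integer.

3582

791 = 001100010111
→ << 2 (mod 2^12) → 110001011100 = 3164
0x832 = 100000110010
→ | → 110001111110 = 3198
3580 = 110111111100
→ | → 110111111110 = 3582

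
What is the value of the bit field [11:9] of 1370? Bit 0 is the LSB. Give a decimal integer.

2

v = 00010101011010
Shift right by 9: 00010
Mask low 3 bits: 010 = 2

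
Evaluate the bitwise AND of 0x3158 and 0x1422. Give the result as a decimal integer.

4096

0x3158 = 11000101011000
0x1422 = 01010000100010
AND → 01000000000000 = 4096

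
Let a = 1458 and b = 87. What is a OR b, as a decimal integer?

1458 = 10110110010
87 = 00001010111
 OR → 10111110111 = 1527

1527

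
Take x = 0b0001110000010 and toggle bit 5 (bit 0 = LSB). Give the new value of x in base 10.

930

x = 0001110000010
bit 5 is currently 0; toggle it via x ^ (1 << 5) = x ^ 32
→ 0001110100010 = 930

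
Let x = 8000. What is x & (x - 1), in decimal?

x = 1111101000000 = 8000
x - 1 = 1111100111111
AND   = 1111100000000 = 7936
(x & (x - 1) clears the lowest set bit of x.)

7936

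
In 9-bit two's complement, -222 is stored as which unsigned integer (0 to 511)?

222 in 9 bits: 011011110
Invert: 100100001
Add 1:  100100010 = 290
(Check: 2^9 - 222 = 512 - 222 = 290.)

290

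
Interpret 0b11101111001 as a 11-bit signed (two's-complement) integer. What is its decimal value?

pattern = 11101111001 (MSB is 1 ⇒ negative)
Invert: 00010000110, add 1 → 00010000111 = 135, so the value is -135.
(Equivalently: 1913 - 2^11 = 1913 - 2048 = -135.)

-135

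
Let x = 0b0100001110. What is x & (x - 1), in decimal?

268

x = 100001110 = 270
x - 1 = 100001101
AND   = 100001100 = 268
(x & (x - 1) clears the lowest set bit of x.)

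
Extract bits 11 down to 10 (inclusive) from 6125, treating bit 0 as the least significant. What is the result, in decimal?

v = 1011111101101
Shift right by 10: 101
Mask low 2 bits: 01 = 1

1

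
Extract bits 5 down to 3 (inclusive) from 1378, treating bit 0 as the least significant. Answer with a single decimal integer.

v = 10101100010
Shift right by 3: 10101100
Mask low 3 bits: 100 = 4

4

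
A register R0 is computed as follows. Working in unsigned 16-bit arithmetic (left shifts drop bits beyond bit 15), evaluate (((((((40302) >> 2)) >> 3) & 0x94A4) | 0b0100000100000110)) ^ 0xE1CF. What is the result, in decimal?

42089

40302 = 1001110101101110
→ >> 2 → 0010011101011011 = 10075
→ >> 3 → 0000010011101011 = 1259
0x94A4 = 1001010010100100
→ & → 0000010010100000 = 1184
0b0100000100000110 = 0100000100000110
→ | → 0100010110100110 = 17830
0xE1CF = 1110000111001111
→ ^ → 1010010001101001 = 42089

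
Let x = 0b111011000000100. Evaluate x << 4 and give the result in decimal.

x = 0000111011000000100
shift left by 4 → 1110110000001000000 = 483392
(equivalently, 30212 × 2^4 = 30212 × 16)

483392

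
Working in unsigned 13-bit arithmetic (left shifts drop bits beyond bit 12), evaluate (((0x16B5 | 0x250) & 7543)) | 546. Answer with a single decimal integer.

5751

0x16B5 = 1011010110101
0x250 = 0001001010000
→ | → 1011011110101 = 5877
7543 = 1110101110111
→ & → 1010001110101 = 5237
546 = 0001000100010
→ | → 1011001110111 = 5751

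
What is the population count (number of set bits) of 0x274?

5

0x274 = 1001110100
Count the 1s: 1 + 1 + 1 + 1 + 1 = 5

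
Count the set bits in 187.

187 = 10111011
Count the 1s: 1 + 1 + 1 + 1 + 1 + 1 = 6

6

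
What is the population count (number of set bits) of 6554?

6554 = 1100110011010
Count the 1s: 1 + 1 + 1 + 1 + 1 + 1 + 1 = 7

7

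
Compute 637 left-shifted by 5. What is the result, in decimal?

20384

637 = 000001001111101
shift left by 5 → 100111110100000 = 20384
(equivalently, 637 × 2^5 = 637 × 32)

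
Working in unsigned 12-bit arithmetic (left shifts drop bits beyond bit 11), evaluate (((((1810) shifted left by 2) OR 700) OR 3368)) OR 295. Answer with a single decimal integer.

4095

1810 = 011100010010
→ shifted left by 2 (mod 2^12) → 110001001000 = 3144
700 = 001010111100
→ OR → 111011111100 = 3836
3368 = 110100101000
→ OR → 111111111100 = 4092
295 = 000100100111
→ OR → 111111111111 = 4095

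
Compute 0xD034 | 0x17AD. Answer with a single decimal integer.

55229

0xD034 = 1101000000110100
0x17AD = 0001011110101101
 OR → 1101011110111101 = 55229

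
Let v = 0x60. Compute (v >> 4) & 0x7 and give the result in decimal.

6

v = 001100000
Shift right by 4: 00110
Mask low 3 bits: 110 = 6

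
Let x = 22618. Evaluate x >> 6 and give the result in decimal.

353

22618 = 101100001011010
shift right by 6 → 000000101100001 = 353
(equivalently, floor(22618 / 64))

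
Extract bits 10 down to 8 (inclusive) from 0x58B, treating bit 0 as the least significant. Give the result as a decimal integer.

5

v = 10110001011
Shift right by 8: 101
Mask low 3 bits: 101 = 5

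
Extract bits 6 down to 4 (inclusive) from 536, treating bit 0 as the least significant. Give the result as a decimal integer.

v = 00001000011000
Shift right by 4: 0000100001
Mask low 3 bits: 001 = 1

1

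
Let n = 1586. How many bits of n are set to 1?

5

1586 = 11000110010
Count the 1s: 1 + 1 + 1 + 1 + 1 = 5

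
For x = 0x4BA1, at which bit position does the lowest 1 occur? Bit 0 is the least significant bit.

0x4BA1 = 100101110100001
Trailing zeros: 0, so the lowest set bit is bit 0 (value 1).

0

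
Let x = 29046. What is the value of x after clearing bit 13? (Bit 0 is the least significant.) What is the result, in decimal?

x = 111000101110110
bit 13 is currently 1; clear it via x & ~(1 << 13) = x & ~8192
→ 101000101110110 = 20854

20854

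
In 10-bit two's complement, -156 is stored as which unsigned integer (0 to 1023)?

156 in 10 bits: 0010011100
Invert: 1101100011
Add 1:  1101100100 = 868
(Check: 2^10 - 156 = 1024 - 156 = 868.)

868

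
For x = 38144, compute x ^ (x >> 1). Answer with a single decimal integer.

x = 1001010100000000 = 38144
x>>1 = 0100101010000000
XOR  = 1101111110000000 = 57216
(x ^ (x >> 1) gives the standard binary-reflected Gray code of x.)

57216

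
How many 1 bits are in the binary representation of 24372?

9

24372 = 101111100110100
Count the 1s: 1 + 1 + 1 + 1 + 1 + 1 + 1 + 1 + 1 = 9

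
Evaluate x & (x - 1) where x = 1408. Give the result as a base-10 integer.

x = 10110000000 = 1408
x - 1 = 10101111111
AND   = 10100000000 = 1280
(x & (x - 1) clears the lowest set bit of x.)

1280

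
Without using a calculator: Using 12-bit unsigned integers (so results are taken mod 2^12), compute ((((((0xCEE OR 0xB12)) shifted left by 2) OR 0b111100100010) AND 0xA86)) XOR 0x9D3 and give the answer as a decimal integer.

849

0xCEE = 110011101110
0xB12 = 101100010010
→ OR → 111111111110 = 4094
→ shifted left by 2 (mod 2^12) → 111111111000 = 4088
0b111100100010 = 111100100010
→ OR → 111111111010 = 4090
0xA86 = 101010000110
→ AND → 101010000010 = 2690
0x9D3 = 100111010011
→ XOR → 001101010001 = 849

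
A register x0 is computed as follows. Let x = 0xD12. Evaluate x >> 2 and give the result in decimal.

0xD12 = 110100010010
shift right by 2 → 001101000100 = 836
(equivalently, floor(3346 / 4))

836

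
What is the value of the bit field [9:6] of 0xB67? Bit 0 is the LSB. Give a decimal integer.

v = 0101101100111
Shift right by 6: 0101101
Mask low 4 bits: 1101 = 13

13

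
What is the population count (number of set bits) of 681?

681 = 1010101001
Count the 1s: 1 + 1 + 1 + 1 + 1 = 5

5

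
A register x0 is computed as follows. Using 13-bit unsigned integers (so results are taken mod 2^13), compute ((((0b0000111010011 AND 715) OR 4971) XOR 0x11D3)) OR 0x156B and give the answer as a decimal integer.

0b0000111010011 = 0000111010011
715 = 0001011001011
→ AND → 0000011000011 = 195
4971 = 1001101101011
→ OR → 1001111101011 = 5099
0x11D3 = 1000111010011
→ XOR → 0001000111000 = 568
0x156B = 1010101101011
→ OR → 1011101111011 = 6011

6011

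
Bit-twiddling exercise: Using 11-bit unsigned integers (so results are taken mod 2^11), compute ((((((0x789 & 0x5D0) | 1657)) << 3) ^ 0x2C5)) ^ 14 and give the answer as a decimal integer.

0x789 = 11110001001
0x5D0 = 10111010000
→ & → 10110000000 = 1408
1657 = 11001111001
→ | → 11111111001 = 2041
→ << 3 (mod 2^11) → 11111001000 = 1992
0x2C5 = 01011000101
→ ^ → 10100001101 = 1293
14 = 00000001110
→ ^ → 10100000011 = 1283

1283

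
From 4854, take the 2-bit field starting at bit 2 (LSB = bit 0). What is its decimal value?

1

v = 01001011110110
Shift right by 2: 010010111101
Mask low 2 bits: 01 = 1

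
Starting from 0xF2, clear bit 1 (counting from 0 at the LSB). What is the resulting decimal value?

x = 11110010
bit 1 is currently 1; clear it via x & ~(1 << 1) = x & ~2
→ 11110000 = 240

240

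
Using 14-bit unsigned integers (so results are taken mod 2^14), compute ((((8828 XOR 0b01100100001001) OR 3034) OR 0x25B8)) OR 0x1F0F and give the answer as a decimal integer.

8828 = 10001001111100
0b01100100001001 = 01100100001001
→ XOR → 11101101110101 = 15221
3034 = 00101111011010
→ OR → 11101111111111 = 15359
0x25B8 = 10010110111000
→ OR → 11111111111111 = 16383
0x1F0F = 01111100001111
→ OR → 11111111111111 = 16383

16383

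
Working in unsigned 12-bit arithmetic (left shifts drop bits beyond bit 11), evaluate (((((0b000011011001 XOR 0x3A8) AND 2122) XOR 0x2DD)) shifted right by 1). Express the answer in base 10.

334

0b000011011001 = 000011011001
0x3A8 = 001110101000
→ XOR → 001101110001 = 881
2122 = 100001001010
→ AND → 000001000000 = 64
0x2DD = 001011011101
→ XOR → 001010011101 = 669
→ shifted right by 1 → 000101001110 = 334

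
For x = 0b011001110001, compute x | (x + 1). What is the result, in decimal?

x = 11001110001 = 1649
x + 1 = 11001110010
OR    = 11001110011 = 1651
(x | (x + 1) sets the lowest cleared bit.)

1651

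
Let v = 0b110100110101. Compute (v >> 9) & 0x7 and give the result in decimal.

v = 110100110101
Shift right by 9: 110
Mask low 3 bits: 110 = 6

6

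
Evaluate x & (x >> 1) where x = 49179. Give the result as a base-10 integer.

16393

x = 1100000000011011 = 49179
x>>1 = 0110000000001101
AND  = 0100000000001001 = 16393
(x & (x >> 1) has a 1 wherever x has two consecutive 1 bits.)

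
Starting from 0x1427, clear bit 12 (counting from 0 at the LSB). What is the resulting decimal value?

1063

x = 1010000100111
bit 12 is currently 1; clear it via x & ~(1 << 12) = x & ~4096
→ 0010000100111 = 1063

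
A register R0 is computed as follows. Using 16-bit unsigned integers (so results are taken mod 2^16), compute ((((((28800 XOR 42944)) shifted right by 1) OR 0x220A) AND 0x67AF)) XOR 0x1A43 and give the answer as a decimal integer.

31209

28800 = 0111000010000000
42944 = 1010011111000000
→ XOR → 1101011101000000 = 55104
→ shifted right by 1 → 0110101110100000 = 27552
0x220A = 0010001000001010
→ OR → 0110101110101010 = 27562
0x67AF = 0110011110101111
→ AND → 0110001110101010 = 25514
0x1A43 = 0001101001000011
→ XOR → 0111100111101001 = 31209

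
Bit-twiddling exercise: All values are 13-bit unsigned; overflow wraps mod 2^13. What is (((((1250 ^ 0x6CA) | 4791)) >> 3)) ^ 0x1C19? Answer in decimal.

1250 = 0010011100010
0x6CA = 0011011001010
→ ^ → 0001000101000 = 552
4791 = 1001010110111
→ | → 1001010111111 = 4799
→ >> 3 → 0001001010111 = 599
0x1C19 = 1110000011001
→ ^ → 1111001001110 = 7758

7758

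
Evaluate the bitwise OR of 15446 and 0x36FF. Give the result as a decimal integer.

16127

15446 = 11110001010110
0x36FF = 11011011111111
 OR → 11111011111111 = 16127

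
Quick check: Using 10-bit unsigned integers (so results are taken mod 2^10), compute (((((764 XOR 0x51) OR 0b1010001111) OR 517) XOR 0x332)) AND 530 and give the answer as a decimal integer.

16

764 = 1011111100
0x51 = 0001010001
→ XOR → 1010101101 = 685
0b1010001111 = 1010001111
→ OR → 1010101111 = 687
517 = 1000000101
→ OR → 1010101111 = 687
0x332 = 1100110010
→ XOR → 0110011101 = 413
530 = 1000010010
→ AND → 0000010000 = 16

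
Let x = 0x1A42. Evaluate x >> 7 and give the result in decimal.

0x1A42 = 1101001000010
shift right by 7 → 0000000110100 = 52
(equivalently, floor(6722 / 128))

52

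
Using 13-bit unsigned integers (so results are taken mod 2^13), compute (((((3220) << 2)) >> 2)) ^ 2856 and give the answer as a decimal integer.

3220 = 0110010010100
→ << 2 (mod 2^13) → 1001001010000 = 4688
→ >> 2 → 0010010010100 = 1172
2856 = 0101100101000
→ ^ → 0111110111100 = 4028

4028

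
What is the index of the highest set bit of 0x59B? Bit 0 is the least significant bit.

10

0x59B = 10110011011
The topmost 1 is at position 10 (since 2^10 = 1024 ≤ 1435 < 2048).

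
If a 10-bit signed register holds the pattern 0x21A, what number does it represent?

-486

pattern = 1000011010 (MSB is 1 ⇒ negative)
Invert: 0111100101, add 1 → 0111100110 = 486, so the value is -486.
(Equivalently: 538 - 2^10 = 538 - 1024 = -486.)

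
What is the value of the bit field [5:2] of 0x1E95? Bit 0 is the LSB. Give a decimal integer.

5

v = 1111010010101
Shift right by 2: 11110100101
Mask low 4 bits: 0101 = 5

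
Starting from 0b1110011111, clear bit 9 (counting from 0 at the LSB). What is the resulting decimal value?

415

x = 1110011111
bit 9 is currently 1; clear it via x & ~(1 << 9) = x & ~512
→ 0110011111 = 415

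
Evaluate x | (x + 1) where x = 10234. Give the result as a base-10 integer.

x = 10011111111010 = 10234
x + 1 = 10011111111011
OR    = 10011111111011 = 10235
(x | (x + 1) sets the lowest cleared bit.)

10235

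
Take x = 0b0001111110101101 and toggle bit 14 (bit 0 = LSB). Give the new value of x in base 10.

x = 0001111110101101
bit 14 is currently 0; toggle it via x ^ (1 << 14) = x ^ 16384
→ 0101111110101101 = 24493

24493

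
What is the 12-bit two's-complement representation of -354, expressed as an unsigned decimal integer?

354 in 12 bits: 000101100010
Invert: 111010011101
Add 1:  111010011110 = 3742
(Check: 2^12 - 354 = 4096 - 354 = 3742.)

3742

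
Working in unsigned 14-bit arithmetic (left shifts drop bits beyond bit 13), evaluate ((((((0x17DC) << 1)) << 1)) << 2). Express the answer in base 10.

0x17DC = 01011111011100
→ << 1 (mod 2^14) → 10111110111000 = 12216
→ << 1 (mod 2^14) → 01111101110000 = 8048
→ << 2 (mod 2^14) → 11110111000000 = 15808

15808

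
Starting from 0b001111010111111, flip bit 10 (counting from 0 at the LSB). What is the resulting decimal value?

6847

x = 001111010111111
bit 10 is currently 1; toggle it via x ^ (1 << 10) = x ^ 1024
→ 001101010111111 = 6847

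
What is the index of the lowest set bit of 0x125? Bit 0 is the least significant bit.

0x125 = 100100101
Trailing zeros: 0, so the lowest set bit is bit 0 (value 1).

0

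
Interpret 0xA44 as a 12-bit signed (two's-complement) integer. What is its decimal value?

pattern = 101001000100 (MSB is 1 ⇒ negative)
Invert: 010110111011, add 1 → 010110111100 = 1468, so the value is -1468.
(Equivalently: 2628 - 2^12 = 2628 - 4096 = -1468.)

-1468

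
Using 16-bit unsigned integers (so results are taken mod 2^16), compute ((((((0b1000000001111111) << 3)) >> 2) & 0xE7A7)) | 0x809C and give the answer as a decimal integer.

0b1000000001111111 = 1000000001111111
→ << 3 (mod 2^16) → 0000001111111000 = 1016
→ >> 2 → 0000000011111110 = 254
0xE7A7 = 1110011110100111
→ & → 0000000010100110 = 166
0x809C = 1000000010011100
→ | → 1000000010111110 = 32958

32958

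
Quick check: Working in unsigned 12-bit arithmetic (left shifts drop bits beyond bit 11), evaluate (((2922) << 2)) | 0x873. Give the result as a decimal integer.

2922 = 101101101010
→ << 2 (mod 2^12) → 110110101000 = 3496
0x873 = 100001110011
→ | → 110111111011 = 3579

3579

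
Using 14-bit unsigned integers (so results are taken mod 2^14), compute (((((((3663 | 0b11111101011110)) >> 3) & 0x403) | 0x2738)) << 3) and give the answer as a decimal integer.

14808

3663 = 00111001001111
0b11111101011110 = 11111101011110
→ | → 11111101011111 = 16223
→ >> 3 → 00011111101011 = 2027
0x403 = 00010000000011
→ & → 00010000000011 = 1027
0x2738 = 10011100111000
→ | → 10011100111011 = 10043
→ << 3 (mod 2^14) → 11100111011000 = 14808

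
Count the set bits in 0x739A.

0x739A = 111001110011010
Count the 1s: 1 + 1 + 1 + 1 + 1 + 1 + 1 + 1 + 1 = 9

9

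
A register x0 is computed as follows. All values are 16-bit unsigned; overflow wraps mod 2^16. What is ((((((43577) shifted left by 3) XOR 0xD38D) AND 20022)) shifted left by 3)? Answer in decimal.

4128

43577 = 1010101000111001
→ shifted left by 3 (mod 2^16) → 0101000111001000 = 20936
0xD38D = 1101001110001101
→ XOR → 1000001001000101 = 33349
20022 = 0100111000110110
→ AND → 0000001000000100 = 516
→ shifted left by 3 (mod 2^16) → 0001000000100000 = 4128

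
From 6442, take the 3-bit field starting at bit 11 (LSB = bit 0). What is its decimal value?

3

v = 01100100101010
Shift right by 11: 011
Mask low 3 bits: 011 = 3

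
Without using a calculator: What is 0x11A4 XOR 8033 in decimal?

3781

0x11A4 = 1000110100100
8033 = 1111101100001
XOR → 0111011000101 = 3781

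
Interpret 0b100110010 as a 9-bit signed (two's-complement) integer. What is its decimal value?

pattern = 100110010 (MSB is 1 ⇒ negative)
Invert: 011001101, add 1 → 011001110 = 206, so the value is -206.
(Equivalently: 306 - 2^9 = 306 - 512 = -206.)

-206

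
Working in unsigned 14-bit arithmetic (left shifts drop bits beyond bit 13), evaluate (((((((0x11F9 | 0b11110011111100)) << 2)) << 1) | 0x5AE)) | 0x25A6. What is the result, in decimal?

12270

0x11F9 = 01000111111001
0b11110011111100 = 11110011111100
→ | → 11110111111101 = 15869
→ << 2 (mod 2^14) → 11011111110100 = 14324
→ << 1 (mod 2^14) → 10111111101000 = 12264
0x5AE = 00010110101110
→ | → 10111111101110 = 12270
0x25A6 = 10010110100110
→ | → 10111111101110 = 12270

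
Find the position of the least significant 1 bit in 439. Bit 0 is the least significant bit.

0

439 = 110110111
Trailing zeros: 0, so the lowest set bit is bit 0 (value 1).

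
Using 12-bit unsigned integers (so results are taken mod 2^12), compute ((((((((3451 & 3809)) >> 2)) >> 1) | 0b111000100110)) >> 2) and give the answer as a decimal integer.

1003

3451 = 110101111011
3809 = 111011100001
→ & → 110001100001 = 3169
→ >> 2 → 001100011000 = 792
→ >> 1 → 000110001100 = 396
0b111000100110 = 111000100110
→ | → 111110101110 = 4014
→ >> 2 → 001111101011 = 1003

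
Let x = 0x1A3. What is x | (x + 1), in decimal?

x = 110100011 = 419
x + 1 = 110100100
OR    = 110100111 = 423
(x | (x + 1) sets the lowest cleared bit.)

423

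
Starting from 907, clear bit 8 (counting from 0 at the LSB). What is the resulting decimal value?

651

x = 1110001011
bit 8 is currently 1; clear it via x & ~(1 << 8) = x & ~256
→ 1010001011 = 651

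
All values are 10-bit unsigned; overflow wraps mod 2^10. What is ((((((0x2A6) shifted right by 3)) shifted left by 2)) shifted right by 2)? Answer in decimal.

0x2A6 = 1010100110
→ shifted right by 3 → 0001010100 = 84
→ shifted left by 2 (mod 2^10) → 0101010000 = 336
→ shifted right by 2 → 0001010100 = 84

84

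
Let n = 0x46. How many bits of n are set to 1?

0x46 = 1000110
Count the 1s: 1 + 1 + 1 = 3

3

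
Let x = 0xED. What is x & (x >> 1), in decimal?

100

x = 11101101 = 237
x>>1 = 01110110
AND  = 01100100 = 100
(x & (x >> 1) has a 1 wherever x has two consecutive 1 bits.)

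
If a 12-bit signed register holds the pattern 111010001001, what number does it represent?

pattern = 111010001001 (MSB is 1 ⇒ negative)
Invert: 000101110110, add 1 → 000101110111 = 375, so the value is -375.
(Equivalently: 3721 - 2^12 = 3721 - 4096 = -375.)

-375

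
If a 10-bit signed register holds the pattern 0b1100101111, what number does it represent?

-209

pattern = 1100101111 (MSB is 1 ⇒ negative)
Invert: 0011010000, add 1 → 0011010001 = 209, so the value is -209.
(Equivalently: 815 - 2^10 = 815 - 1024 = -209.)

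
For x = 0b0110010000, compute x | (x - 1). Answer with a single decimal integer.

415

x = 110010000 = 400
x - 1 = 110001111
OR    = 110011111 = 415
(x | (x - 1) sets all bits below the lowest set bit.)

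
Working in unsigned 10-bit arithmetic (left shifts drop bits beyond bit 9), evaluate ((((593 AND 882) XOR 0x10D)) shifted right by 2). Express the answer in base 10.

215

593 = 1001010001
882 = 1101110010
→ AND → 1001010000 = 592
0x10D = 0100001101
→ XOR → 1101011101 = 861
→ shifted right by 2 → 0011010111 = 215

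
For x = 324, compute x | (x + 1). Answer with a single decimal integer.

x = 101000100 = 324
x + 1 = 101000101
OR    = 101000101 = 325
(x | (x + 1) sets the lowest cleared bit.)

325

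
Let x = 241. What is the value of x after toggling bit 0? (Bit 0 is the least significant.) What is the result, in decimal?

x = 11110001
bit 0 is currently 1; toggle it via x ^ (1 << 0) = x ^ 1
→ 11110000 = 240

240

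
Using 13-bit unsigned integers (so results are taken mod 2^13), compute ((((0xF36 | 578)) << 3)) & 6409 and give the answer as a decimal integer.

0xF36 = 0111100110110
578 = 0001001000010
→ | → 0111101110110 = 3958
→ << 3 (mod 2^13) → 1101110110000 = 7088
6409 = 1100100001001
→ & → 1100100000000 = 6400

6400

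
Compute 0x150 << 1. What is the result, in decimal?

672

0x150 = 0101010000
shift left by 1 → 1010100000 = 672
(equivalently, 336 × 2^1 = 336 × 2)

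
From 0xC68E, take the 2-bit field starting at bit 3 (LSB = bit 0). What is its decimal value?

1

v = 1100011010001110
Shift right by 3: 1100011010001
Mask low 2 bits: 01 = 1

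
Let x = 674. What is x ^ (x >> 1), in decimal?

1011

x = 1010100010 = 674
x>>1 = 0101010001
XOR  = 1111110011 = 1011
(x ^ (x >> 1) gives the standard binary-reflected Gray code of x.)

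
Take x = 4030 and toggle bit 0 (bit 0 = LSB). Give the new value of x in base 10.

x = 0111110111110
bit 0 is currently 0; toggle it via x ^ (1 << 0) = x ^ 1
→ 0111110111111 = 4031

4031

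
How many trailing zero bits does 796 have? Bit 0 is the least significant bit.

2

796 = 1100011100
Trailing zeros: 2, so the lowest set bit is bit 2 (value 4).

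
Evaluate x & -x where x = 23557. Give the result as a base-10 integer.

1

x = 101110000000101 = 23557
-x (two's complement) = …010001111111011
AND   = 000000000000001 = 1
(x & -x isolates the lowest set bit of x.)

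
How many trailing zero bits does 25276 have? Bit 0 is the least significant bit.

25276 = 110001010111100
Trailing zeros: 2, so the lowest set bit is bit 2 (value 4).

2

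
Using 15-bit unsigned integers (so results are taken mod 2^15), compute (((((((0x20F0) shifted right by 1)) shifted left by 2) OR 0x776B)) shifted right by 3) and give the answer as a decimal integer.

0x20F0 = 010000011110000
→ shifted right by 1 → 001000001111000 = 4216
→ shifted left by 2 (mod 2^15) → 100000111100000 = 16864
0x776B = 111011101101011
→ OR → 111011111101011 = 30699
→ shifted right by 3 → 000111011111101 = 3837

3837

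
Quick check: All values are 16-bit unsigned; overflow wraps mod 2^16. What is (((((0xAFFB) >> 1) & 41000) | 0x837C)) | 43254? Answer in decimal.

0xAFFB = 1010111111111011
→ >> 1 → 0101011111111101 = 22525
41000 = 1010000000101000
→ & → 0000000000101000 = 40
0x837C = 1000001101111100
→ | → 1000001101111100 = 33660
43254 = 1010100011110110
→ | → 1010101111111110 = 44030

44030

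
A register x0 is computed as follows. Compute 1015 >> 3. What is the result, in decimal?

1015 = 1111110111
shift right by 3 → 0001111110 = 126
(equivalently, floor(1015 / 8))

126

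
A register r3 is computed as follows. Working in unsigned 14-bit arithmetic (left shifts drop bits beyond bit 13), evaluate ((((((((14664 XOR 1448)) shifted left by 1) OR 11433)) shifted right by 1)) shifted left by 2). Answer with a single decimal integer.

14664 = 11100101001000
1448 = 00010110101000
→ XOR → 11110011100000 = 15584
→ shifted left by 1 (mod 2^14) → 11100111000000 = 14784
11433 = 10110010101001
→ OR → 11110111101001 = 15849
→ shifted right by 1 → 01111011110100 = 7924
→ shifted left by 2 (mod 2^14) → 11101111010000 = 15312

15312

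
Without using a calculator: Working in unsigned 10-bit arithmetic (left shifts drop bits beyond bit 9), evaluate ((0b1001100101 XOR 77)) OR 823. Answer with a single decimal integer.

0b1001100101 = 1001100101
77 = 0001001101
→ XOR → 1000101000 = 552
823 = 1100110111
→ OR → 1100111111 = 831

831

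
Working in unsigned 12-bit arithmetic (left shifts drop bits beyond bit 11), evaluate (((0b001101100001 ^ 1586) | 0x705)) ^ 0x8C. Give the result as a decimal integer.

2011

0b001101100001 = 001101100001
1586 = 011000110010
→ ^ → 010101010011 = 1363
0x705 = 011100000101
→ | → 011101010111 = 1879
0x8C = 000010001100
→ ^ → 011111011011 = 2011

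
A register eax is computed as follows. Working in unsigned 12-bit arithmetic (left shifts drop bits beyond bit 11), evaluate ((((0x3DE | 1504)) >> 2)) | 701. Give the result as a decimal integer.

1023

0x3DE = 001111011110
1504 = 010111100000
→ | → 011111111110 = 2046
→ >> 2 → 000111111111 = 511
701 = 001010111101
→ | → 001111111111 = 1023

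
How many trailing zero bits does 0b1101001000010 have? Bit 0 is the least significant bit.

0b1101001000010 = 1101001000010
Trailing zeros: 1, so the lowest set bit is bit 1 (value 2).

1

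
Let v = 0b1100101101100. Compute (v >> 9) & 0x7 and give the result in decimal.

v = 1100101101100
Shift right by 9: 1100
Mask low 3 bits: 100 = 4

4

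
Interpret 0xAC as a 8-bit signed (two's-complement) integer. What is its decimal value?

pattern = 10101100 (MSB is 1 ⇒ negative)
Invert: 01010011, add 1 → 01010100 = 84, so the value is -84.
(Equivalently: 172 - 2^8 = 172 - 256 = -84.)

-84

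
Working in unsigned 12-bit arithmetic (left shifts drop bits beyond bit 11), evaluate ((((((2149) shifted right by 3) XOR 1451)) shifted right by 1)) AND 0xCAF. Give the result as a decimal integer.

2149 = 100001100101
→ shifted right by 3 → 000100001100 = 268
1451 = 010110101011
→ XOR → 010010100111 = 1191
→ shifted right by 1 → 001001010011 = 595
0xCAF = 110010101111
→ AND → 000000000011 = 3

3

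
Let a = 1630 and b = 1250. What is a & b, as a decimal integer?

1090

1630 = 11001011110
1250 = 10011100010
AND → 10001000010 = 1090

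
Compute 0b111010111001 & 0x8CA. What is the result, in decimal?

a = 111010111001
0x8CA = 100011001010
AND → 100010001000 = 2184

2184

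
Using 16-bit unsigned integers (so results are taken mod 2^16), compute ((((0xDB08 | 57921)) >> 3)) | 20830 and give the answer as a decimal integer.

24447

0xDB08 = 1101101100001000
57921 = 1110001001000001
→ | → 1111101101001001 = 64329
→ >> 3 → 0001111101101001 = 8041
20830 = 0101000101011110
→ | → 0101111101111111 = 24447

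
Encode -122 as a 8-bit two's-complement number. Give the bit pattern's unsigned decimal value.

134

122 in 8 bits: 01111010
Invert: 10000101
Add 1:  10000110 = 134
(Check: 2^8 - 122 = 256 - 122 = 134.)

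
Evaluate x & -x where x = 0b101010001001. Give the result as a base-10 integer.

x = 101010001001 = 2697
-x (two's complement) = …010101110111
AND   = 000000000001 = 1
(x & -x isolates the lowest set bit of x.)

1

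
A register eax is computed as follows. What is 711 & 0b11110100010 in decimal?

711 = 01011000111
b = 11110100010
AND → 01010000010 = 642

642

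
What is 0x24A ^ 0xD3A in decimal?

0x24A = 001001001010
0xD3A = 110100111010
XOR → 111101110000 = 3952

3952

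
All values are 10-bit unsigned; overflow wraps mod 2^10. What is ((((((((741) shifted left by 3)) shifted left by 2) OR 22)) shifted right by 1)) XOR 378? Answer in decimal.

289

741 = 1011100101
→ shifted left by 3 (mod 2^10) → 1100101000 = 808
→ shifted left by 2 (mod 2^10) → 0010100000 = 160
22 = 0000010110
→ OR → 0010110110 = 182
→ shifted right by 1 → 0001011011 = 91
378 = 0101111010
→ XOR → 0100100001 = 289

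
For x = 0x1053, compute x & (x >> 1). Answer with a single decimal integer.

x = 1000001010011 = 4179
x>>1 = 0100000101001
AND  = 0000000000001 = 1
(x & (x >> 1) has a 1 wherever x has two consecutive 1 bits.)

1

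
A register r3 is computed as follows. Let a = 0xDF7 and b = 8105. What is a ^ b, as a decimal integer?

0xDF7 = 0110111110111
8105 = 1111110101001
XOR → 1001001011110 = 4702

4702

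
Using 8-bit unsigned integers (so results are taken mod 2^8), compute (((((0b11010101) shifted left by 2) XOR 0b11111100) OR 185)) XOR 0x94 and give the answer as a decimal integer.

0b11010101 = 11010101
→ shifted left by 2 (mod 2^8) → 01010100 = 84
0b11111100 = 11111100
→ XOR → 10101000 = 168
185 = 10111001
→ OR → 10111001 = 185
0x94 = 10010100
→ XOR → 00101101 = 45

45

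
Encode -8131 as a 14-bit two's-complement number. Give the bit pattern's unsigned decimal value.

8253

8131 in 14 bits: 01111111000011
Invert: 10000000111100
Add 1:  10000000111101 = 8253
(Check: 2^14 - 8131 = 16384 - 8131 = 8253.)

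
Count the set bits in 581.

581 = 1001000101
Count the 1s: 1 + 1 + 1 + 1 = 4

4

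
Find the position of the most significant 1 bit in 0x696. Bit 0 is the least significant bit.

10

0x696 = 11010010110
The topmost 1 is at position 10 (since 2^10 = 1024 ≤ 1686 < 2048).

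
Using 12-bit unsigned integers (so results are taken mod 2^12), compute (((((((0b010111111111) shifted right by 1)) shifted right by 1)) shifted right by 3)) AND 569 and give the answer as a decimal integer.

0b010111111111 = 010111111111
→ shifted right by 1 → 001011111111 = 767
→ shifted right by 1 → 000101111111 = 383
→ shifted right by 3 → 000000101111 = 47
569 = 001000111001
→ AND → 000000101001 = 41

41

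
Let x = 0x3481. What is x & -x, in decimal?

1

x = 11010010000001 = 13441
-x (two's complement) = …00101101111111
AND   = 00000000000001 = 1
(x & -x isolates the lowest set bit of x.)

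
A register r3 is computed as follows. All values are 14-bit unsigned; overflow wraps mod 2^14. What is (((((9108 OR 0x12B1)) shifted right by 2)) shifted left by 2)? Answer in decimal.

13236

9108 = 10001110010100
0x12B1 = 01001010110001
→ OR → 11001110110101 = 13237
→ shifted right by 2 → 00110011101101 = 3309
→ shifted left by 2 (mod 2^14) → 11001110110100 = 13236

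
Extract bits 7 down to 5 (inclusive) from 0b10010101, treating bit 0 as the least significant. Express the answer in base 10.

4

v = 10010101
Shift right by 5: 100
Mask low 3 bits: 100 = 4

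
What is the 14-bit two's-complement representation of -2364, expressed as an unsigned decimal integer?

2364 in 14 bits: 00100100111100
Invert: 11011011000011
Add 1:  11011011000100 = 14020
(Check: 2^14 - 2364 = 16384 - 2364 = 14020.)

14020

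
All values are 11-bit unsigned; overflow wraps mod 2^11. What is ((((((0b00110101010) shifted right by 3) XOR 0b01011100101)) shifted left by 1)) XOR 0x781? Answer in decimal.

0b00110101010 = 00110101010
→ shifted right by 3 → 00000110101 = 53
0b01011100101 = 01011100101
→ XOR → 01011010000 = 720
→ shifted left by 1 (mod 2^11) → 10110100000 = 1440
0x781 = 11110000001
→ XOR → 01000100001 = 545

545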